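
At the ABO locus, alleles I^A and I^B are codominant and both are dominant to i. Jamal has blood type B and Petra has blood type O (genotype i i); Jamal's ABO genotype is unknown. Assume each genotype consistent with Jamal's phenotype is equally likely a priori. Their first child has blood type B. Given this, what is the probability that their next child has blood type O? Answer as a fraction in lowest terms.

Possible genotypes: Jamal ∈ {I^B I^B, I^B i}; Petra ∈ {i i}.
Weight each parental genotype pair by prior × P(type-B child):
  I^B I^B × i i: posterior weight 2/3; P(next child type O) = 0.
  I^B i × i i: posterior weight 1/3; P(next child type O) = 1/2.
Weighted sum = 1/6.

1/6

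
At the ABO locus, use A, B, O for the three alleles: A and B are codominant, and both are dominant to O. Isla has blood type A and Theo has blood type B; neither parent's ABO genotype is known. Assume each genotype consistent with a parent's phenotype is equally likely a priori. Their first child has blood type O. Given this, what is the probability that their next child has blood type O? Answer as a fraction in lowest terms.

Possible genotypes: Isla ∈ {AA, AO}; Theo ∈ {BB, BO}.
Weight each parental genotype pair by prior × P(type-O child):
  AO × BO: posterior weight 1; P(next child type O) = 1/4.
Weighted sum = 1/4.

1/4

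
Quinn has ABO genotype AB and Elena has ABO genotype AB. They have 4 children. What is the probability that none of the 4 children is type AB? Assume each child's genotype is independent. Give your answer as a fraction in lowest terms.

1/16

ABO cross AB × AB → 1/4 A, 1/4 B, 1/2 AB.
So P(type AB) = 1/2 per child.
P(not type AB) = 1/2 for one child; (1/2)^4 = 1/16.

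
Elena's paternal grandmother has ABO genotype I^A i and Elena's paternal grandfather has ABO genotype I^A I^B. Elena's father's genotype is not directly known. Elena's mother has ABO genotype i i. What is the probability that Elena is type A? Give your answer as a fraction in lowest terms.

1/2

Elena's father's ABO genotype from I^A i × I^A I^B: 1/4 I^A I^A, 1/4 I^A I^B, 1/4 I^A i, 1/4 I^B i.
Crossing each possibility with the mother i i and summing P(type A): 1/4·1 + 1/4·1/2 + 1/4·1/2 + 1/4·0 = 1/2.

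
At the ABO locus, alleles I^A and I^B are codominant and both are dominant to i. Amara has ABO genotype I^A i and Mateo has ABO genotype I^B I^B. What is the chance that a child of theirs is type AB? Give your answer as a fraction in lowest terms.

1/2

ABO cross I^A i × I^B I^B → offspring phenotypes: 1/2 B, 1/2 AB.
So P(type AB) = 1/2.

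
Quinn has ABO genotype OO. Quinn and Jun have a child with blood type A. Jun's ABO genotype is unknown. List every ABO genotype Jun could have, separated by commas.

AA, AB, AO

For each candidate genotype of Jun, check whether crossing it with OO can produce every observed child phenotype.
  AA → possible child types {A} ✓
  AB → possible child types {A, B} ✓
  AO → possible child types {O, A} ✓
  BB → possible child types {B} ✗
  BO → possible child types {O, B} ✗
  OO → possible child types {O} ✗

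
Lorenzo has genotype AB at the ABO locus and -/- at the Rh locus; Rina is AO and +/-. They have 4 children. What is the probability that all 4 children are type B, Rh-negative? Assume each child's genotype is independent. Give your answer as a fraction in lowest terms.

ABO cross AB × AO → 1/2 A, 1/4 B, 1/4 AB.
Rh cross -/- × +/- → 1/2 Rh+, 1/2 Rh-; so P(type B, Rh-negative) = 1/4 × 1/2 = 1/8 per child.
All 4 independent: (1/8)^4 = 1/4096.

1/4096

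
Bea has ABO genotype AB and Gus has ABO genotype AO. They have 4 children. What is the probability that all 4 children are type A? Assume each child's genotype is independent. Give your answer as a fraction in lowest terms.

ABO cross AB × AO → 1/2 A, 1/4 B, 1/4 AB.
So P(type A) = 1/2 per child.
All 4 independent: (1/2)^4 = 1/16.

1/16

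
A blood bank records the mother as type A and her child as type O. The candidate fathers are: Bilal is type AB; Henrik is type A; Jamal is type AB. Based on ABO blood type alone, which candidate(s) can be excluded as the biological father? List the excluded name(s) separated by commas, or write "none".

Bilal, Jamal

A candidate is excluded only if no genotype consistent with his phenotype could produce a type O child with a type A mother.
Bilal (type AB): no genotype consistent with that phenotype can produce a type-O child with a type-A mother.
Jamal (type AB): no genotype consistent with that phenotype can produce a type-O child with a type-A mother.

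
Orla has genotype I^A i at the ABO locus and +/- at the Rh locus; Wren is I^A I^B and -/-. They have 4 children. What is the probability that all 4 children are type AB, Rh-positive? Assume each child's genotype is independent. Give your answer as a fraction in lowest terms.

ABO cross I^A i × I^A I^B → 1/2 A, 1/4 B, 1/4 AB.
Rh cross +/- × -/- → 1/2 Rh+, 1/2 Rh-; so P(type AB, Rh-positive) = 1/4 × 1/2 = 1/8 per child.
All 4 independent: (1/8)^4 = 1/4096.

1/4096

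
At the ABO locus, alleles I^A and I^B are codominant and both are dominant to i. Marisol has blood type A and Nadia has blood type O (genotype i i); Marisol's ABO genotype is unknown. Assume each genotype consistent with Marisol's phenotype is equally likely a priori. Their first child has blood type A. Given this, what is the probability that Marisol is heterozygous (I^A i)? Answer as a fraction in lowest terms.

1/3

Possible genotypes: Marisol ∈ {I^A I^A, I^A i}; Nadia ∈ {i i}.
Weight each parental genotype pair by prior × P(type-A child):
  I^A I^A × i i: posterior weight 2/3.
  I^A i × i i: posterior weight 1/3.
Sum the posterior weight over pairs where Marisol is I^A i: 1/3.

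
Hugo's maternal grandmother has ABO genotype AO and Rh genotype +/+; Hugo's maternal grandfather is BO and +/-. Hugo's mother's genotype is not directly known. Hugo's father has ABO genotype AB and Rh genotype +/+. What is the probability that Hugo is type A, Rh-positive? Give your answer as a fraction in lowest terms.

Hugo's mother's ABO genotype from AO × BO: 1/4 AB, 1/4 AO, 1/4 BO, 1/4 OO.
Crossing each possibility with the father AB and summing P(type A): 1/4·1/4 + 1/4·1/2 + 1/4·1/4 + 1/4·1/2 = 3/8.
Similarly for Rh via the mother's Rh distribution: P(Rh+) = 1.
Independent loci: 3/8 × 1 = 3/8.

3/8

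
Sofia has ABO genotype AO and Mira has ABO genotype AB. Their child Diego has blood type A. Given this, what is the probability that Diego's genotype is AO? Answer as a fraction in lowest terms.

Cross AO × AB → 1/4 AA, 1/4 AB, 1/4 AO, 1/4 BO.
Type-A genotypes among offspring: AA (1/4), AO (1/4); total 1/2.
P(AO | type A) = (1/4) / (1/2) = 1/2.

1/2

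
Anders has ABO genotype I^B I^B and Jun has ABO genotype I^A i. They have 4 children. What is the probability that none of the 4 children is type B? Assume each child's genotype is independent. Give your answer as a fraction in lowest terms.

1/16

ABO cross I^B I^B × I^A i → 1/2 B, 1/2 AB.
So P(type B) = 1/2 per child.
P(not type B) = 1/2 for one child; (1/2)^4 = 1/16.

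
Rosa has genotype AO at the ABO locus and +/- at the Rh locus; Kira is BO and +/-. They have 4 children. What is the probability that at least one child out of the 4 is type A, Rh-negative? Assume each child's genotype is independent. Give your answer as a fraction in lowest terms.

14911/65536

ABO cross AO × BO → 1/4 O, 1/4 A, 1/4 B, 1/4 AB.
Rh cross +/- × +/- → 3/4 Rh+, 1/4 Rh-; so P(type A, Rh-negative) = 1/4 × 1/4 = 1/16 per child.
P(none) = (15/16)^4 = 50625/65536; P(at least one) = 1 − 50625/65536 = 14911/65536.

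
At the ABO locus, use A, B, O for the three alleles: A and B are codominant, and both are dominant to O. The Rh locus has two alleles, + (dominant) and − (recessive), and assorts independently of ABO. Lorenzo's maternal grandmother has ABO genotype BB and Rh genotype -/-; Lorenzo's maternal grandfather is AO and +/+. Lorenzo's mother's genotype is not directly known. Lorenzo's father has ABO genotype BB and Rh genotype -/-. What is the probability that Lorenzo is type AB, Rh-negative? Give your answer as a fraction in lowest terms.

Lorenzo's mother's ABO genotype from BB × AO: 1/2 AB, 1/2 BO.
Crossing each possibility with the father BB and summing P(type AB): 1/2·1/2 + 1/2·0 = 1/4.
Similarly for Rh via the mother's Rh distribution: P(Rh-) = 1/2.
Independent loci: 1/4 × 1/2 = 1/8.

1/8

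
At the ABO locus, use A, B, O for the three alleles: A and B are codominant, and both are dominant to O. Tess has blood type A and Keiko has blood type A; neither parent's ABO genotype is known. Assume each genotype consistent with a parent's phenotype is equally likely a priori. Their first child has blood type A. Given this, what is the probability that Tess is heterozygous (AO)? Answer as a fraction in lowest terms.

Possible genotypes: Tess ∈ {AA, AO}; Keiko ∈ {AA, AO}.
Weight each parental genotype pair by prior × P(type-A child):
  AA × AA: posterior weight 4/15.
  AA × AO: posterior weight 4/15.
  AO × AA: posterior weight 4/15.
  AO × AO: posterior weight 1/5.
Sum the posterior weight over pairs where Tess is AO: 7/15.

7/15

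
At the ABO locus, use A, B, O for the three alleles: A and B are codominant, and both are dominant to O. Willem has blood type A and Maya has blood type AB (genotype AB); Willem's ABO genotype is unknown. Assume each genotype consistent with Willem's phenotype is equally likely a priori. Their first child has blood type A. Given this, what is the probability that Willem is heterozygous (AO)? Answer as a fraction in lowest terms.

Possible genotypes: Willem ∈ {AA, AO}; Maya ∈ {AB}.
Weight each parental genotype pair by prior × P(type-A child):
  AA × AB: posterior weight 1/2.
  AO × AB: posterior weight 1/2.
Sum the posterior weight over pairs where Willem is AO: 1/2.

1/2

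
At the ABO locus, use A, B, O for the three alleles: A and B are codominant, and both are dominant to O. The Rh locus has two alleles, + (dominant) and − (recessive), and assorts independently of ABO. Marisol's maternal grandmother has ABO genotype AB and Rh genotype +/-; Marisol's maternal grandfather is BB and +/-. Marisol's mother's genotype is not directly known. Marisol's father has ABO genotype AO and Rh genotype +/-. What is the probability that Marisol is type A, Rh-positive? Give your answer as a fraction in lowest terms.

Marisol's mother's ABO genotype from AB × BB: 1/2 AB, 1/2 BB.
Crossing each possibility with the father AO and summing P(type A): 1/2·1/2 + 1/2·0 = 1/4.
Similarly for Rh via the mother's Rh distribution: P(Rh+) = 3/4.
Independent loci: 1/4 × 3/4 = 3/16.

3/16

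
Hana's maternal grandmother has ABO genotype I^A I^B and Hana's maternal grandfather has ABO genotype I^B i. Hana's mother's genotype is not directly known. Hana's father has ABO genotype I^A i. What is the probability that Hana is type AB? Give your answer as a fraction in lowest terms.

1/4

Hana's mother's ABO genotype from I^A I^B × I^B i: 1/4 I^A I^B, 1/4 I^A i, 1/4 I^B I^B, 1/4 I^B i.
Crossing each possibility with the father I^A i and summing P(type AB): 1/4·1/4 + 1/4·0 + 1/4·1/2 + 1/4·1/4 = 1/4.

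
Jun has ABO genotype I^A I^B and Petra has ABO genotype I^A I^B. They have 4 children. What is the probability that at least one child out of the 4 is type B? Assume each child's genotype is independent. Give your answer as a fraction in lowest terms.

ABO cross I^A I^B × I^A I^B → 1/4 A, 1/4 B, 1/2 AB.
So P(type B) = 1/4 per child.
P(none) = (3/4)^4 = 81/256; P(at least one) = 1 − 81/256 = 175/256.

175/256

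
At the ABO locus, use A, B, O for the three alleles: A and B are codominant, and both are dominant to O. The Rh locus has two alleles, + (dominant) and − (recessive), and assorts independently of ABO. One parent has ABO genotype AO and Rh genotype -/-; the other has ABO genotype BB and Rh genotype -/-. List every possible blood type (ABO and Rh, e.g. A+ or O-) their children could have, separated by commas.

Gametes from AO × BB give offspring ABO genotypes AB, BO, i.e. phenotypes B, AB.
Rh cross -/- × -/- → phenotypes Rh-.
Combining independently: B-, AB-.

B-, AB-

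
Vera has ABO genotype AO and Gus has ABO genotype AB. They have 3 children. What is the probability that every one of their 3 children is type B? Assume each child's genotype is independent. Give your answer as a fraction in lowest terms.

1/64

ABO cross AO × AB → 1/2 A, 1/4 B, 1/4 AB.
So P(type B) = 1/4 per child.
All 3 independent: (1/4)^3 = 1/64.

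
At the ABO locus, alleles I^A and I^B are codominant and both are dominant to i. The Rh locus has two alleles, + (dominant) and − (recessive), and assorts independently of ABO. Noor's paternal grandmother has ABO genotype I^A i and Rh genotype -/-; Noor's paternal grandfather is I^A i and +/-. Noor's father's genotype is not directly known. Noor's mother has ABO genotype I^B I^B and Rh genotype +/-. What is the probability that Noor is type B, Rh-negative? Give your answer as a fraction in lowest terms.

3/16

Noor's father's ABO genotype from I^A i × I^A i: 1/4 I^A I^A, 1/2 I^A i, 1/4 i i.
Crossing each possibility with the mother I^B I^B and summing P(type B): 1/4·0 + 1/2·1/2 + 1/4·1 = 1/2.
Similarly for Rh via the father's Rh distribution: P(Rh-) = 3/8.
Independent loci: 1/2 × 3/8 = 3/16.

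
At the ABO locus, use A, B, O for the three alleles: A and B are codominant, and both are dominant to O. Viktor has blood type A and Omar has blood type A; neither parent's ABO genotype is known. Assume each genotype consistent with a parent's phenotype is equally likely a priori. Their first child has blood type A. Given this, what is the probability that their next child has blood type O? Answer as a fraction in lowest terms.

Possible genotypes: Viktor ∈ {AA, AO}; Omar ∈ {AA, AO}.
Weight each parental genotype pair by prior × P(type-A child):
  AA × AA: posterior weight 4/15; P(next child type O) = 0.
  AA × AO: posterior weight 4/15; P(next child type O) = 0.
  AO × AA: posterior weight 4/15; P(next child type O) = 0.
  AO × AO: posterior weight 1/5; P(next child type O) = 1/4.
Weighted sum = 1/20.

1/20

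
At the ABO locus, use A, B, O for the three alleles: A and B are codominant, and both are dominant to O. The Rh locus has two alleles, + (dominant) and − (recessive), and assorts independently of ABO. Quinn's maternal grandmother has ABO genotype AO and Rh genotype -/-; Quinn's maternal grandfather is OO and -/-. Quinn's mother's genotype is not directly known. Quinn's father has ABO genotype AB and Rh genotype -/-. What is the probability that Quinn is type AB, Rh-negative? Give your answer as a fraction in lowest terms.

1/8

Quinn's mother's ABO genotype from AO × OO: 1/2 AO, 1/2 OO.
Crossing each possibility with the father AB and summing P(type AB): 1/2·1/4 + 1/2·0 = 1/8.
Similarly for Rh via the mother's Rh distribution: P(Rh-) = 1.
Independent loci: 1/8 × 1 = 1/8.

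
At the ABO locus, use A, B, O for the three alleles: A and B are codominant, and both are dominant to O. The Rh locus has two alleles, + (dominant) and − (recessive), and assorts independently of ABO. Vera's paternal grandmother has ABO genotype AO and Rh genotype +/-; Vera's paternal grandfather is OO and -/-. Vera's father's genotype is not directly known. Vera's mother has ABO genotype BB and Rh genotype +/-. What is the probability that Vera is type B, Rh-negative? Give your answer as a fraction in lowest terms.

9/32

Vera's father's ABO genotype from AO × OO: 1/2 AO, 1/2 OO.
Crossing each possibility with the mother BB and summing P(type B): 1/2·1/2 + 1/2·1 = 3/4.
Similarly for Rh via the father's Rh distribution: P(Rh-) = 3/8.
Independent loci: 3/4 × 3/8 = 9/32.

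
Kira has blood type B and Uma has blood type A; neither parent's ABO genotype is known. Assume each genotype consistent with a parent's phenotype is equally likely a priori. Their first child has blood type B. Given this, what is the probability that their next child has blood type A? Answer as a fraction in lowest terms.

Possible genotypes: Kira ∈ {I^B I^B, I^B i}; Uma ∈ {I^A I^A, I^A i}.
Weight each parental genotype pair by prior × P(type-B child):
  I^B I^B × I^A i: posterior weight 2/3; P(next child type A) = 0.
  I^B i × I^A i: posterior weight 1/3; P(next child type A) = 1/4.
Weighted sum = 1/12.

1/12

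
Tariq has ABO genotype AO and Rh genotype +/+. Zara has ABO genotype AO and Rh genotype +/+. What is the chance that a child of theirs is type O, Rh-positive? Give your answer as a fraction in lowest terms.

ABO cross AO × AO → offspring phenotypes: 1/4 O, 3/4 A.
Rh cross +/+ × +/+ → 1 Rh+.
Independent loci: P(type O, Rh-positive) = 1/4 × 1 = 1/4.

1/4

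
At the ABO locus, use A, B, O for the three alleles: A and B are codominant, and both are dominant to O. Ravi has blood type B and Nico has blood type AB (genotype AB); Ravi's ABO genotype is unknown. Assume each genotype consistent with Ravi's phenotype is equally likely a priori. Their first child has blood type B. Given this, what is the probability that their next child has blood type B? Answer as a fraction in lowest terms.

Possible genotypes: Ravi ∈ {BB, BO}; Nico ∈ {AB}.
Weight each parental genotype pair by prior × P(type-B child):
  BB × AB: posterior weight 1/2; P(next child type B) = 1/2.
  BO × AB: posterior weight 1/2; P(next child type B) = 1/2.
Weighted sum = 1/2.

1/2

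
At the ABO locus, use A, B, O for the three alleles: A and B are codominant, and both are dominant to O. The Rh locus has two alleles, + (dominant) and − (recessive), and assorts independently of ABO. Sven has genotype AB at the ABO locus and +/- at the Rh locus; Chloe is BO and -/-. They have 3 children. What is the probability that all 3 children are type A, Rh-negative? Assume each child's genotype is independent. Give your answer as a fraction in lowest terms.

ABO cross AB × BO → 1/4 A, 1/2 B, 1/4 AB.
Rh cross +/- × -/- → 1/2 Rh+, 1/2 Rh-; so P(type A, Rh-negative) = 1/4 × 1/2 = 1/8 per child.
All 3 independent: (1/8)^3 = 1/512.

1/512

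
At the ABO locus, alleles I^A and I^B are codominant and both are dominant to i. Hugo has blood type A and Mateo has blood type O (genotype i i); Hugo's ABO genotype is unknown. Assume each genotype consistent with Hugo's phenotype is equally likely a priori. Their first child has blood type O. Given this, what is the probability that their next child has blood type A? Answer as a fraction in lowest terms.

1/2

Possible genotypes: Hugo ∈ {I^A I^A, I^A i}; Mateo ∈ {i i}.
Weight each parental genotype pair by prior × P(type-O child):
  I^A i × i i: posterior weight 1; P(next child type A) = 1/2.
Weighted sum = 1/2.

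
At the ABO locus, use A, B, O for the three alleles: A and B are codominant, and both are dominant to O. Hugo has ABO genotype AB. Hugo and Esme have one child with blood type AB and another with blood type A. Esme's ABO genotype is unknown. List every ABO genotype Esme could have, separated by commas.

For each candidate genotype of Esme, check whether crossing it with AB can produce every observed child phenotype.
  AA → possible child types {A, AB} ✓
  AB → possible child types {A, B, AB} ✓
  AO → possible child types {A, B, AB} ✓
  BB → possible child types {B, AB} ✗
  BO → possible child types {A, B, AB} ✓
  OO → possible child types {A, B} ✗

AA, AB, AO, BO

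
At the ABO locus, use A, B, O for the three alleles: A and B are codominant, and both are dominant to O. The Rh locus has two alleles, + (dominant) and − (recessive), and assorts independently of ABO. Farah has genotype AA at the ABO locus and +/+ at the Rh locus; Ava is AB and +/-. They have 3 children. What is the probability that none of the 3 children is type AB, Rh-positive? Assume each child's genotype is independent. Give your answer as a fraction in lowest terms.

ABO cross AA × AB → 1/2 A, 1/2 AB.
Rh cross +/+ × +/- → 1 Rh+; so P(type AB, Rh-positive) = 1/2 × 1 = 1/2 per child.
P(not type AB, Rh-positive) = 1/2 for one child; (1/2)^3 = 1/8.

1/8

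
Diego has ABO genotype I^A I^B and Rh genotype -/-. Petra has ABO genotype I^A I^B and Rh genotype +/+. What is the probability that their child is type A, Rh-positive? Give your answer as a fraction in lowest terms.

1/4

ABO cross I^A I^B × I^A I^B → offspring phenotypes: 1/4 A, 1/4 B, 1/2 AB.
Rh cross -/- × +/+ → 1 Rh+.
Independent loci: P(type A, Rh-positive) = 1/4 × 1 = 1/4.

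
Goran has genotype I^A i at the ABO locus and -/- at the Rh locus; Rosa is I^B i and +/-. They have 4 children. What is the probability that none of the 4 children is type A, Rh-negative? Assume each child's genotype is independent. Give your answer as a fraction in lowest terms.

ABO cross I^A i × I^B i → 1/4 O, 1/4 A, 1/4 B, 1/4 AB.
Rh cross -/- × +/- → 1/2 Rh+, 1/2 Rh-; so P(type A, Rh-negative) = 1/4 × 1/2 = 1/8 per child.
P(not type A, Rh-negative) = 7/8 for one child; (7/8)^4 = 2401/4096.

2401/4096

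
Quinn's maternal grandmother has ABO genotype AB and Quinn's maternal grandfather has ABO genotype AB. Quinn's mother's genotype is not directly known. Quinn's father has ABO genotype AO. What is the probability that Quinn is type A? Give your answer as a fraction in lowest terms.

1/2

Quinn's mother's ABO genotype from AB × AB: 1/4 AA, 1/2 AB, 1/4 BB.
Crossing each possibility with the father AO and summing P(type A): 1/4·1 + 1/2·1/2 + 1/4·0 = 1/2.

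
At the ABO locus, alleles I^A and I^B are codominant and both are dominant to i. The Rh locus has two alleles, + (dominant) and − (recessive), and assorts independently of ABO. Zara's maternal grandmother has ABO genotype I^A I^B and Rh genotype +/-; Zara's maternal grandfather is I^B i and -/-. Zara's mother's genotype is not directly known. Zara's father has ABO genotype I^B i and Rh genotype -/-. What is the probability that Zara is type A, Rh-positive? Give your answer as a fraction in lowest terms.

Zara's mother's ABO genotype from I^A I^B × I^B i: 1/4 I^A I^B, 1/4 I^A i, 1/4 I^B I^B, 1/4 I^B i.
Crossing each possibility with the father I^B i and summing P(type A): 1/4·1/4 + 1/4·1/4 + 1/4·0 + 1/4·0 = 1/8.
Similarly for Rh via the mother's Rh distribution: P(Rh+) = 1/4.
Independent loci: 1/8 × 1/4 = 1/32.

1/32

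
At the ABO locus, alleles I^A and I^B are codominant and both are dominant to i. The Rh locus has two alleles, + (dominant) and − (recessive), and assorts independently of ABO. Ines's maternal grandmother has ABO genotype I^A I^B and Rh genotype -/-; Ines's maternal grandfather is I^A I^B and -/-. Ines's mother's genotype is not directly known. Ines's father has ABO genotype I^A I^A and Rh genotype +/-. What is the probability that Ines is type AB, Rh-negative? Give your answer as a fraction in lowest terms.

1/4

Ines's mother's ABO genotype from I^A I^B × I^A I^B: 1/4 I^A I^A, 1/2 I^A I^B, 1/4 I^B I^B.
Crossing each possibility with the father I^A I^A and summing P(type AB): 1/4·0 + 1/2·1/2 + 1/4·1 = 1/2.
Similarly for Rh via the mother's Rh distribution: P(Rh-) = 1/2.
Independent loci: 1/2 × 1/2 = 1/4.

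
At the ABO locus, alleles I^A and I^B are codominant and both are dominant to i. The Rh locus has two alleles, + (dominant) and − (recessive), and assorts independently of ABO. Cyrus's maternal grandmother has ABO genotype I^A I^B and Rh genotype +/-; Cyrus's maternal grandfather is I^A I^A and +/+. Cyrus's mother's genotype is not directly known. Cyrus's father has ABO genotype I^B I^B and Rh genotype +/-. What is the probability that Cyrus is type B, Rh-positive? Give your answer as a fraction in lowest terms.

7/32

Cyrus's mother's ABO genotype from I^A I^B × I^A I^A: 1/2 I^A I^A, 1/2 I^A I^B.
Crossing each possibility with the father I^B I^B and summing P(type B): 1/2·0 + 1/2·1/2 = 1/4.
Similarly for Rh via the mother's Rh distribution: P(Rh+) = 7/8.
Independent loci: 1/4 × 7/8 = 7/32.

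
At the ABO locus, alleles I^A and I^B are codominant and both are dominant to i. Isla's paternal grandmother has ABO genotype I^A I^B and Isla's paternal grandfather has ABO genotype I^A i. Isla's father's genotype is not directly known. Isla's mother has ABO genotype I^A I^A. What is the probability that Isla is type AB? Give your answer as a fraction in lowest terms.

1/4

Isla's father's ABO genotype from I^A I^B × I^A i: 1/4 I^A I^A, 1/4 I^A I^B, 1/4 I^A i, 1/4 I^B i.
Crossing each possibility with the mother I^A I^A and summing P(type AB): 1/4·0 + 1/4·1/2 + 1/4·0 + 1/4·1/2 = 1/4.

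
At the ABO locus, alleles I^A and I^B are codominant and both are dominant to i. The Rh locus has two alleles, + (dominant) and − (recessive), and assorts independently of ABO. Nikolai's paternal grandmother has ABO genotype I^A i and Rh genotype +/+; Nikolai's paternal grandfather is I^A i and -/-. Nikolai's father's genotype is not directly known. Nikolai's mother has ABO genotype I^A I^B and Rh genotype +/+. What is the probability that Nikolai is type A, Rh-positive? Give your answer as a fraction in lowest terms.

Nikolai's father's ABO genotype from I^A i × I^A i: 1/4 I^A I^A, 1/2 I^A i, 1/4 i i.
Crossing each possibility with the mother I^A I^B and summing P(type A): 1/4·1/2 + 1/2·1/2 + 1/4·1/2 = 1/2.
Similarly for Rh via the father's Rh distribution: P(Rh+) = 1.
Independent loci: 1/2 × 1 = 1/2.

1/2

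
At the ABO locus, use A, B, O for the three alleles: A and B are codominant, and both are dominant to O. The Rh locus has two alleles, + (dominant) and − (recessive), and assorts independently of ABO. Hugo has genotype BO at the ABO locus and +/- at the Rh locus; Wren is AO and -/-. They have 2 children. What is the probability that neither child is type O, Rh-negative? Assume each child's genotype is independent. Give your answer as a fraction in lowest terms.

49/64

ABO cross BO × AO → 1/4 O, 1/4 A, 1/4 B, 1/4 AB.
Rh cross +/- × -/- → 1/2 Rh+, 1/2 Rh-; so P(type O, Rh-negative) = 1/4 × 1/2 = 1/8 per child.
P(not type O, Rh-negative) = 7/8 for one child; (7/8)^2 = 49/64.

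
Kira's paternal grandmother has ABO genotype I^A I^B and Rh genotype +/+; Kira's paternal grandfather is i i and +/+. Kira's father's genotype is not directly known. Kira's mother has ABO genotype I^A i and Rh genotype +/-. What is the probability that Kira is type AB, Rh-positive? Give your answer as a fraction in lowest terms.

Kira's father's ABO genotype from I^A I^B × i i: 1/2 I^A i, 1/2 I^B i.
Crossing each possibility with the mother I^A i and summing P(type AB): 1/2·0 + 1/2·1/4 = 1/8.
Similarly for Rh via the father's Rh distribution: P(Rh+) = 1.
Independent loci: 1/8 × 1 = 1/8.

1/8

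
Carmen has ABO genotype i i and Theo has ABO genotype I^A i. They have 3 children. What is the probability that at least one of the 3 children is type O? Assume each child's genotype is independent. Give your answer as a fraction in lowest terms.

ABO cross i i × I^A i → 1/2 O, 1/2 A.
So P(type O) = 1/2 per child.
P(none) = (1/2)^3 = 1/8; P(at least one) = 1 − 1/8 = 7/8.

7/8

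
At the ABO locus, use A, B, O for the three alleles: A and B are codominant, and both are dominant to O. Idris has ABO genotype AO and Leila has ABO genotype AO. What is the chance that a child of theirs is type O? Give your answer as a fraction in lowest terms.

ABO cross AO × AO → offspring phenotypes: 1/4 O, 3/4 A.
So P(type O) = 1/4.

1/4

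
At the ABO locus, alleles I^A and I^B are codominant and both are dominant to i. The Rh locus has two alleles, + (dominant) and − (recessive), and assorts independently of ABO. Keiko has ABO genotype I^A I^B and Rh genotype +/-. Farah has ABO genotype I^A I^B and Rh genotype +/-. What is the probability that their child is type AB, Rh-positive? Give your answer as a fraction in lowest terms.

3/8

ABO cross I^A I^B × I^A I^B → offspring phenotypes: 1/4 A, 1/4 B, 1/2 AB.
Rh cross +/- × +/- → 3/4 Rh+, 1/4 Rh-.
Independent loci: P(type AB, Rh-positive) = 1/2 × 3/4 = 3/8.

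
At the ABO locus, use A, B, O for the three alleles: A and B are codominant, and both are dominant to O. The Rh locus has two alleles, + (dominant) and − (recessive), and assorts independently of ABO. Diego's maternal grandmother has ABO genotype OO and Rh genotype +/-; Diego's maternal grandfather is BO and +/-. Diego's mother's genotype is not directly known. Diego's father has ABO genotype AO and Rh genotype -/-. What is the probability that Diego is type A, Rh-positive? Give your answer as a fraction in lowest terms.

3/16

Diego's mother's ABO genotype from OO × BO: 1/2 BO, 1/2 OO.
Crossing each possibility with the father AO and summing P(type A): 1/2·1/4 + 1/2·1/2 = 3/8.
Similarly for Rh via the mother's Rh distribution: P(Rh+) = 1/2.
Independent loci: 3/8 × 1/2 = 3/16.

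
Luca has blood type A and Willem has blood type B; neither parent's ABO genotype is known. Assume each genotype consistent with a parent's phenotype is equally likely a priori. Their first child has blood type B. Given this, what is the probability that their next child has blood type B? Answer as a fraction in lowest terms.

Possible genotypes: Luca ∈ {AA, AO}; Willem ∈ {BB, BO}.
Weight each parental genotype pair by prior × P(type-B child):
  AO × BB: posterior weight 2/3; P(next child type B) = 1/2.
  AO × BO: posterior weight 1/3; P(next child type B) = 1/4.
Weighted sum = 5/12.

5/12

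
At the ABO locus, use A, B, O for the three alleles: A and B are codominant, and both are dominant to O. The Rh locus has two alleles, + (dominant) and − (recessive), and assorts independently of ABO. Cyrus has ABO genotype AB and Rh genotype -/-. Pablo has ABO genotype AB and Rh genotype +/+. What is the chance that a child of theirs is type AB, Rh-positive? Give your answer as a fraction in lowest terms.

1/2

ABO cross AB × AB → offspring phenotypes: 1/4 A, 1/4 B, 1/2 AB.
Rh cross -/- × +/+ → 1 Rh+.
Independent loci: P(type AB, Rh-positive) = 1/2 × 1 = 1/2.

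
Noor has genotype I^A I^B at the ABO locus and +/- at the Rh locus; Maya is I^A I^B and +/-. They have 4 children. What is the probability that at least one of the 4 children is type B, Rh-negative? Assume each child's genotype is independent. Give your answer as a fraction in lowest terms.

14911/65536

ABO cross I^A I^B × I^A I^B → 1/4 A, 1/4 B, 1/2 AB.
Rh cross +/- × +/- → 3/4 Rh+, 1/4 Rh-; so P(type B, Rh-negative) = 1/4 × 1/4 = 1/16 per child.
P(none) = (15/16)^4 = 50625/65536; P(at least one) = 1 − 50625/65536 = 14911/65536.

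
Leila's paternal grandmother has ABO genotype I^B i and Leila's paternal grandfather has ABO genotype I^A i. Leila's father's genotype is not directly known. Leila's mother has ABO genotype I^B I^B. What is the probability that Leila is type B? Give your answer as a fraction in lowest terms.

3/4

Leila's father's ABO genotype from I^B i × I^A i: 1/4 I^A I^B, 1/4 I^A i, 1/4 I^B i, 1/4 i i.
Crossing each possibility with the mother I^B I^B and summing P(type B): 1/4·1/2 + 1/4·1/2 + 1/4·1 + 1/4·1 = 3/4.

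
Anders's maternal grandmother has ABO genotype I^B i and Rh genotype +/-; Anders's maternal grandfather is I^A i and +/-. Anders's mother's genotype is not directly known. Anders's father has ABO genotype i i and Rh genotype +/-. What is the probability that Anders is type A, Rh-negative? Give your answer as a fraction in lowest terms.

1/16

Anders's mother's ABO genotype from I^B i × I^A i: 1/4 I^A I^B, 1/4 I^A i, 1/4 I^B i, 1/4 i i.
Crossing each possibility with the father i i and summing P(type A): 1/4·1/2 + 1/4·1/2 + 1/4·0 + 1/4·0 = 1/4.
Similarly for Rh via the mother's Rh distribution: P(Rh-) = 1/4.
Independent loci: 1/4 × 1/4 = 1/16.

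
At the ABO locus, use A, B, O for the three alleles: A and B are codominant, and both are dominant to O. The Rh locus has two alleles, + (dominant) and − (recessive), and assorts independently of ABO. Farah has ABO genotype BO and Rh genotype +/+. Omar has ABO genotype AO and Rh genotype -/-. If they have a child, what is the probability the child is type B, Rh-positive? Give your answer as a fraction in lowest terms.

ABO cross BO × AO → offspring phenotypes: 1/4 O, 1/4 A, 1/4 B, 1/4 AB.
Rh cross +/+ × -/- → 1 Rh+.
Independent loci: P(type B, Rh-positive) = 1/4 × 1 = 1/4.

1/4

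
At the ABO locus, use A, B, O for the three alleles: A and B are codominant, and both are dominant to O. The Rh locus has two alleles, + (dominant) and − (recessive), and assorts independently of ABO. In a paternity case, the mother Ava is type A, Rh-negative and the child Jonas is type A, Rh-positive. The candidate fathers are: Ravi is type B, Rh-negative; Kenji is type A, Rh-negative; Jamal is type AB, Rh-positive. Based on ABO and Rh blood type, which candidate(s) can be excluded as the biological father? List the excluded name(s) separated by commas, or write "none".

Ravi, Kenji

A candidate is excluded only if no genotype consistent with his phenotype could produce a type A, Rh-positive child with a type A, Rh-negative mother.
Ravi (type B, Rh-): no genotype consistent with that phenotype can produce a type-A Rh+ child with a type-A mother.
Kenji (type A, Rh-): no genotype consistent with that phenotype can produce a type-A Rh+ child with a type-A mother.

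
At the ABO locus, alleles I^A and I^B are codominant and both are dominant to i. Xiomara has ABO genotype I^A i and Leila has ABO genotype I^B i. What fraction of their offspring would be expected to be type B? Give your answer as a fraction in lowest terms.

1/4

ABO cross I^A i × I^B i → offspring phenotypes: 1/4 O, 1/4 A, 1/4 B, 1/4 AB.
So P(type B) = 1/4.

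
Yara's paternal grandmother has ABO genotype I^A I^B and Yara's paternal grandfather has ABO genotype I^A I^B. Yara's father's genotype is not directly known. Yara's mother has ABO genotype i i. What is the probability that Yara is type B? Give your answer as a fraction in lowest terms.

Yara's father's ABO genotype from I^A I^B × I^A I^B: 1/4 I^A I^A, 1/2 I^A I^B, 1/4 I^B I^B.
Crossing each possibility with the mother i i and summing P(type B): 1/4·0 + 1/2·1/2 + 1/4·1 = 1/2.

1/2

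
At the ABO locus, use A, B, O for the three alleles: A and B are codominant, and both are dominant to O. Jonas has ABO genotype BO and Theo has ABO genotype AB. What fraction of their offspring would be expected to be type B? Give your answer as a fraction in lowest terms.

ABO cross BO × AB → offspring phenotypes: 1/4 A, 1/2 B, 1/4 AB.
So P(type B) = 1/2.

1/2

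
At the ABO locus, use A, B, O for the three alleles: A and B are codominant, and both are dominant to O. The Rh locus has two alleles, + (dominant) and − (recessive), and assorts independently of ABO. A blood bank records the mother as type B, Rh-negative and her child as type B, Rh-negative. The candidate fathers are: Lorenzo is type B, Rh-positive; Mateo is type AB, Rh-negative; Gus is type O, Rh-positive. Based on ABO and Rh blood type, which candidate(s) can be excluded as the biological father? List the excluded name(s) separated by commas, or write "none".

A candidate is excluded only if no genotype consistent with his phenotype could produce a type B, Rh-negative child with a type B, Rh-negative mother.
Every candidate has at least one consistent genotype combination, so none can be excluded.

none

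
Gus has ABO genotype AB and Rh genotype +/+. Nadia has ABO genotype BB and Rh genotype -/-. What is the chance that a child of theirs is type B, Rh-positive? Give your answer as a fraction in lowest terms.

ABO cross AB × BB → offspring phenotypes: 1/2 B, 1/2 AB.
Rh cross +/+ × -/- → 1 Rh+.
Independent loci: P(type B, Rh-positive) = 1/2 × 1 = 1/2.

1/2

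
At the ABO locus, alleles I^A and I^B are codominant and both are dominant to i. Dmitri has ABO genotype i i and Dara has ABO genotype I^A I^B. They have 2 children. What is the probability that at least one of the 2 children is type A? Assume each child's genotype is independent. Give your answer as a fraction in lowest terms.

ABO cross i i × I^A I^B → 1/2 A, 1/2 B.
So P(type A) = 1/2 per child.
P(none) = (1/2)^2 = 1/4; P(at least one) = 1 − 1/4 = 3/4.

3/4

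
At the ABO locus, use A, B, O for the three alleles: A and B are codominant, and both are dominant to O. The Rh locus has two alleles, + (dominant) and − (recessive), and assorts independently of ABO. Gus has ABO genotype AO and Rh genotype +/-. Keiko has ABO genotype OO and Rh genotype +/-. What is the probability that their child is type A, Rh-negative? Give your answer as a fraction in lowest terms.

1/8

ABO cross AO × OO → offspring phenotypes: 1/2 O, 1/2 A.
Rh cross +/- × +/- → 3/4 Rh+, 1/4 Rh-.
Independent loci: P(type A, Rh-negative) = 1/2 × 1/4 = 1/8.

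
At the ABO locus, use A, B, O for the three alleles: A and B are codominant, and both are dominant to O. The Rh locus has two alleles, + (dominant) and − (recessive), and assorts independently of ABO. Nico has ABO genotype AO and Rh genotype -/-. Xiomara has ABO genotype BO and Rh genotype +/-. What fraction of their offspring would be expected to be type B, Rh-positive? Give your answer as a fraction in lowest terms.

1/8

ABO cross AO × BO → offspring phenotypes: 1/4 O, 1/4 A, 1/4 B, 1/4 AB.
Rh cross -/- × +/- → 1/2 Rh+, 1/2 Rh-.
Independent loci: P(type B, Rh-positive) = 1/4 × 1/2 = 1/8.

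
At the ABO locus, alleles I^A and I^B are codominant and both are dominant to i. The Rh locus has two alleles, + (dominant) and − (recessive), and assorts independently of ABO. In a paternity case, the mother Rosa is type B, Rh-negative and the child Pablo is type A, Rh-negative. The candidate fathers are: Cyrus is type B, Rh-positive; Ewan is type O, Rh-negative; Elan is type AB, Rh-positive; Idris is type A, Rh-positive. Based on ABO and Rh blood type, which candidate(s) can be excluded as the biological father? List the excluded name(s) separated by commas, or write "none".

Cyrus, Ewan

A candidate is excluded only if no genotype consistent with his phenotype could produce a type A, Rh-negative child with a type B, Rh-negative mother.
Cyrus (type B, Rh+): no genotype consistent with that phenotype can produce a type-A Rh- child with a type-B mother.
Ewan (type O, Rh-): no genotype consistent with that phenotype can produce a type-A Rh- child with a type-B mother.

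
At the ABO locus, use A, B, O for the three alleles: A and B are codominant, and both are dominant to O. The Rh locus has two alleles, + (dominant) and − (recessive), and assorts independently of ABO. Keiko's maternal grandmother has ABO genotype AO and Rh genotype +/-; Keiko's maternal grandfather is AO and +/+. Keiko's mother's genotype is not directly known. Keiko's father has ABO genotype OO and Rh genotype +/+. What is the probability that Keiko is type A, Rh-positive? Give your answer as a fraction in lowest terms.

1/2

Keiko's mother's ABO genotype from AO × AO: 1/4 AA, 1/2 AO, 1/4 OO.
Crossing each possibility with the father OO and summing P(type A): 1/4·1 + 1/2·1/2 + 1/4·0 = 1/2.
Similarly for Rh via the mother's Rh distribution: P(Rh+) = 1.
Independent loci: 1/2 × 1 = 1/2.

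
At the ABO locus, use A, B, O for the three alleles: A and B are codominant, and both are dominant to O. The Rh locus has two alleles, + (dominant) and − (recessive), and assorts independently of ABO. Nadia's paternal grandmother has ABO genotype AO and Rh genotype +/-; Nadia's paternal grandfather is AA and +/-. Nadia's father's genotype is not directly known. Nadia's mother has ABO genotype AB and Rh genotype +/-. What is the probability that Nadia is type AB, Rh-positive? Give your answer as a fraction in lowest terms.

9/32

Nadia's father's ABO genotype from AO × AA: 1/2 AA, 1/2 AO.
Crossing each possibility with the mother AB and summing P(type AB): 1/2·1/2 + 1/2·1/4 = 3/8.
Similarly for Rh via the father's Rh distribution: P(Rh+) = 3/4.
Independent loci: 3/8 × 3/4 = 9/32.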